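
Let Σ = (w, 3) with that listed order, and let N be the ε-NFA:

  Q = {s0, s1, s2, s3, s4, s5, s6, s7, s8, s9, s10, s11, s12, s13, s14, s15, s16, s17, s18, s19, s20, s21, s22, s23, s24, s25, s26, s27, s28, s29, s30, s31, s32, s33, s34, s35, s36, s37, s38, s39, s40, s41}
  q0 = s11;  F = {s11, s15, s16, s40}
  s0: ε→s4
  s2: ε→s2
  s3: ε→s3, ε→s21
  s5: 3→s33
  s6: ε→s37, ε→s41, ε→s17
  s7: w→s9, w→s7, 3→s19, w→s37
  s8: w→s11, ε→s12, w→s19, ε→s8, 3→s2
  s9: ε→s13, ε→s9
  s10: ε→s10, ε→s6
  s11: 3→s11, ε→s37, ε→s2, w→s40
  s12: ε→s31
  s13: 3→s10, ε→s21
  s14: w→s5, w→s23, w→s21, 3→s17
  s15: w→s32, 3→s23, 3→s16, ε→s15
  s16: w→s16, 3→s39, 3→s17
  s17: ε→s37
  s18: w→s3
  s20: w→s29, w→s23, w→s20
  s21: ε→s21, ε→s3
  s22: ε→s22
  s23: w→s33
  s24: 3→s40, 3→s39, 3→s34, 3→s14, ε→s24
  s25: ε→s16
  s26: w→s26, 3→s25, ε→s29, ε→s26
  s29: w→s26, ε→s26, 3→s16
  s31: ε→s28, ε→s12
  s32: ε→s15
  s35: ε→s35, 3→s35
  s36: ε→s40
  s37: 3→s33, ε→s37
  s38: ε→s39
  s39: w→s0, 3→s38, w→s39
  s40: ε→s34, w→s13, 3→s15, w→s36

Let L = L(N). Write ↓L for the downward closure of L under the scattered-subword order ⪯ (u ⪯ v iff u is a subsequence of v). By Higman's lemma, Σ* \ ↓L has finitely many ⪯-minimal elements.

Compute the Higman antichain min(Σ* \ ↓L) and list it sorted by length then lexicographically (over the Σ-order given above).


Antichain: [w333].

|Q|=42, |F|=4, |δ|=77 (35 ε).
min D↑ (5 st, q0=0, F={4}): 0:w→1,3→0 1:w→1,3→2 2:w→2,3→3 3:w→3,3→4 4:w→4,3→4 [Hopcroft].
'w333': |S_i|=[22, 20, 14, 9, 7] end={s0,s17,s33,s37,s38,s39,s4} — reject; 4/4 del acc.
1 obstructions.


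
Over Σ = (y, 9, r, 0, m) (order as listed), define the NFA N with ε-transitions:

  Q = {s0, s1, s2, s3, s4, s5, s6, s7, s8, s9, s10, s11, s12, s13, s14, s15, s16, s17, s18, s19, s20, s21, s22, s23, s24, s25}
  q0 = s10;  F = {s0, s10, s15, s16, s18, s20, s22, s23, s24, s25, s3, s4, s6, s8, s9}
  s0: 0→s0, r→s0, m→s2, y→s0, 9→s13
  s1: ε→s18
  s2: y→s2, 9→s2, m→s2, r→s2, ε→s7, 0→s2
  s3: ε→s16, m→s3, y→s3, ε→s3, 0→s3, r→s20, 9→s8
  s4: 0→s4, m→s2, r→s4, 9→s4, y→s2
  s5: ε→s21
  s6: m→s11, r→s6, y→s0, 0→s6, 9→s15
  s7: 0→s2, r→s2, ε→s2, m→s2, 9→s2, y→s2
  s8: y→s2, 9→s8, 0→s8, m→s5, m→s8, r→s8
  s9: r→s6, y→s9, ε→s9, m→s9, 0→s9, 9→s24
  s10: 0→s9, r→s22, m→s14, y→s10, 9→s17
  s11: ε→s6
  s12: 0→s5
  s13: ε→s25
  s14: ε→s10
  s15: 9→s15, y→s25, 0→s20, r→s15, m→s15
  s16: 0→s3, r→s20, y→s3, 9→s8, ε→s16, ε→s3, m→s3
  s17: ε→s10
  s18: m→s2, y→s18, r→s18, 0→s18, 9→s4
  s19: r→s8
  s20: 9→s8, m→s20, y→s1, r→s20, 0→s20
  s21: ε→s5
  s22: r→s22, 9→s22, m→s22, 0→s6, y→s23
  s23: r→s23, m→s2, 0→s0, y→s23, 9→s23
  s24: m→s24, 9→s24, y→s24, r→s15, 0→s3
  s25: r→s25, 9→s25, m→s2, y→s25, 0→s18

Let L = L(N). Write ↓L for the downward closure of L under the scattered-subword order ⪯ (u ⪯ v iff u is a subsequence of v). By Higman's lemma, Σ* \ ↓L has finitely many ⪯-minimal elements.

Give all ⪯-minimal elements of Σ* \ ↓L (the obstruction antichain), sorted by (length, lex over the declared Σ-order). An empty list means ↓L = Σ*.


|Q|=26, |F|=15, |δ|=102 (14 ε).
min D↑ (15 st, q0=0, F={7}): 0:y→0,9→0,r→1,0→2,m→0 1:y→3,9→1,r→1,0→4,m→1 2:y→2,9→5,r→4,0→2,m→2 3:y→3,9→3,r→3,0→6,m→7 4:y→6,9→8,r→4,0→4,m→4 5:y→5,9→5,r→8,0→9,m→5 6:y→6,9→10,r→6,0→6,m→7 7:y→7,9→7,r→7,0→7,m→7 8:y→10,9→8,r→8,0→11,m→8 9:y→9,9→12,r→11,0→9,m→9 10:y→10,9→10,r→10,0→13,m→7 11:y→13,9→12,r→11,0→11,m→11 12:y→7,9→12,r→12,0→12,m→12 13:y→13,9→14,r→13,0→13,m→7 14:y→7,9→14,r→14,0→14,m→7 [Hopcroft].
'rym': |S_i|=[24, 17, 9, 2] end={s2,s7} — reject; 3/3 del acc.
'0909y': |S_i|=[24, 19, 15, 11, 6, 2] end={s2,s7} ∉↓L; 5/5 single-dels accept.
2 words, ⪯-incomp.

min(Σ*\↓L) = [rym, 0909y].


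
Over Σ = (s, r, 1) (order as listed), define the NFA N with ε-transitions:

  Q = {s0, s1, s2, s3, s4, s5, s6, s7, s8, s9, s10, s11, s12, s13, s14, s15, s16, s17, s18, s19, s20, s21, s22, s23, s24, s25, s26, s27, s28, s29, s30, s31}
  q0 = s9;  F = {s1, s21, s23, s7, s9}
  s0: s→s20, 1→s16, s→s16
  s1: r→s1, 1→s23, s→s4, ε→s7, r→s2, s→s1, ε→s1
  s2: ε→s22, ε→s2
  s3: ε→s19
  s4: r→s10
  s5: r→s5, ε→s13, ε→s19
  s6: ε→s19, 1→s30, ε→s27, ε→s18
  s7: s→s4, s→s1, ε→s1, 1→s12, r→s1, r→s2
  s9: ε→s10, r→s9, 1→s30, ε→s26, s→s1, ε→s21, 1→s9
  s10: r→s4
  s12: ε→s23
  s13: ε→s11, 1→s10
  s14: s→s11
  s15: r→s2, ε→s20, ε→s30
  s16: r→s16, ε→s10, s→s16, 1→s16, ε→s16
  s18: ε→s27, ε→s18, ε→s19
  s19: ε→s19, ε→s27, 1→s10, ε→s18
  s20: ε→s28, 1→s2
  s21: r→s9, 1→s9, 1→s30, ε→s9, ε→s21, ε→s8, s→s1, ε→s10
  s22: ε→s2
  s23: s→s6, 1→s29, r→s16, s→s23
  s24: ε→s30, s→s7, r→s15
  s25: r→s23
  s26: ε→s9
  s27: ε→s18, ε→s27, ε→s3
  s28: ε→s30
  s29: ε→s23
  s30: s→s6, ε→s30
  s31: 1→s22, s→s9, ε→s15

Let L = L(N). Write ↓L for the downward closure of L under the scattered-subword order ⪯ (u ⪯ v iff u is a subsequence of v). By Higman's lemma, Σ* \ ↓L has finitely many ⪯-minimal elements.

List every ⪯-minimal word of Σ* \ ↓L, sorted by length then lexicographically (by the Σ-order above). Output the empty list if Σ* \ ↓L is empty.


|Q|=32, |F|=5, |δ|=84 (41 ε).
min D↑ (4 st, q0=0, F={3}): 0:s→1,r→0,1→0 1:s→1,r→1,1→2 2:s→2,r→3,1→2 3:s→3,r→3,1→3 [Hopcroft].
's1r': run [20, 16, 12, 3] end={s10,s16,s4} — reject; 3/3 deletions ∈↓L.
1 obstructions.

A = [s1r].


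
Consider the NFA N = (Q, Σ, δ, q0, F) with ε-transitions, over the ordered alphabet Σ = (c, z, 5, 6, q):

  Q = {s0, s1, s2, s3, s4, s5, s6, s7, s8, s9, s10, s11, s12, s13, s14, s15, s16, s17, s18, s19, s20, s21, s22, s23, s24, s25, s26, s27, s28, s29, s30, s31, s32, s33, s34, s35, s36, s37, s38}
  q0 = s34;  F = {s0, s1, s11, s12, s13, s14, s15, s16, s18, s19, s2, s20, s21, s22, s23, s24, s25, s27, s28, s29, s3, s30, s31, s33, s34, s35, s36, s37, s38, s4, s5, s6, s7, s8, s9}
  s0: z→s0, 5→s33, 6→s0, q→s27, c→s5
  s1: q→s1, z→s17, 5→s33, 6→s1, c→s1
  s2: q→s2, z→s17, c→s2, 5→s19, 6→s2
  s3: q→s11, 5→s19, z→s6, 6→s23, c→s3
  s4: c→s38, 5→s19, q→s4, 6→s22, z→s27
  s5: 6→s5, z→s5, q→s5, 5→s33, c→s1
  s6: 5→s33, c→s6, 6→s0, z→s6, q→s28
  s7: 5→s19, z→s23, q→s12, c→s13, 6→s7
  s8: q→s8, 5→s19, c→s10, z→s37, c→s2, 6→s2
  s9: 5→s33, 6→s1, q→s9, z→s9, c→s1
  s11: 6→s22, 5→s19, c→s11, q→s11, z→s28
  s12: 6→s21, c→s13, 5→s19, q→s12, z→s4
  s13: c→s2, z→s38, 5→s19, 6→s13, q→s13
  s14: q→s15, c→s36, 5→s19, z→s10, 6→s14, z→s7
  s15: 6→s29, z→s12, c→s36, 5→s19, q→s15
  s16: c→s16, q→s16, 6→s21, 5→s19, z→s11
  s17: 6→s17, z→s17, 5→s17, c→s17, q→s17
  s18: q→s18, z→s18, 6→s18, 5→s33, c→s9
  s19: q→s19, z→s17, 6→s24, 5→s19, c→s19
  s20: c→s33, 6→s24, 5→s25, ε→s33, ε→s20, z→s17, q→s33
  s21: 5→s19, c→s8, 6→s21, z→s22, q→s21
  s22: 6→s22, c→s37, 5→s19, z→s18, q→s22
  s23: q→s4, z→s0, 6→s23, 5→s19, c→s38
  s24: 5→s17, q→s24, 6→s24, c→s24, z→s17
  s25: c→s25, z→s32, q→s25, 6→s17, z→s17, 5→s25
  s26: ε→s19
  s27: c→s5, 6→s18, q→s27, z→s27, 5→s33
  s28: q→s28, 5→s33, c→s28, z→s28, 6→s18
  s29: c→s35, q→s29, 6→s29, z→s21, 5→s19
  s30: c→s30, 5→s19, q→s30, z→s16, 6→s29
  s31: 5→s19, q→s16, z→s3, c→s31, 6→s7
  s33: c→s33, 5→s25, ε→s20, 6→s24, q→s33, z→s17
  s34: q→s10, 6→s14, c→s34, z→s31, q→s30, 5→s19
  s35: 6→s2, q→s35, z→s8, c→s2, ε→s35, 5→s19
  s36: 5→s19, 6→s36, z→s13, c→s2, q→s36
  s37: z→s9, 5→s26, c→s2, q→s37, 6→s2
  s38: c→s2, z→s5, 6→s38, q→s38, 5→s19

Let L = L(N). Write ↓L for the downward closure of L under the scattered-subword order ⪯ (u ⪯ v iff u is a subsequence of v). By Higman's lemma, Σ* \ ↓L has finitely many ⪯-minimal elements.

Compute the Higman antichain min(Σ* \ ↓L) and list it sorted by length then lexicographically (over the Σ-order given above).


|Q|=39, |F|=35, |δ|=189 (5 ε).
min D↑ (35 st, q0=0, F={8}): 0:c→0,z→1,5→2,6→3,q→4 1:c→1,z→5,5→2,6→6,q→7 2:c→2,z→8,5→2,6→9,q→2 3:c→10,z→6,5→2,6→3,q→11 4:c→4,z→7,5→2,6→12,q→4 5:c→5,z→13,5→2,6→14,q→15 6:c→16,z→14,5→2,6→6,q→17 7:c→7,z→15,5→2,6→18,q→7 8:c→8,z→8,5→8,6→8,q→8 9:c→9,z→8,5→8,6→9,q→9 10:c→19,z→16,5→2,6→10,q→10 11:c→10,z→17,5→2,6→12,q→11 12:c→20,z→18,5→2,6→12,q→12 13:c→13,z→13,5→21,6→22,q→23 14:c→24,z→22,5→2,6→14,q→25 15:c→15,z→23,5→2,6→26,q→15 16:c→19,z→24,5→2,6→16,q→16 17:c→16,z→25,5→2,6→18,q→17 18:c→27,z→26,5→2,6→18,q→18 19:c→19,z→8,5→2,6→19,q→19 20:c→19,z→27,5→2,6→19,q→20 21:c→21,z→8,5→28,6→9,q→21 22:c→29,z→22,5→21,6→22,q→30 23:c→23,z→23,5→21,6→31,q→23 24:c→19,z→29,5→2,6→24,q→24 25:c→24,z→30,5→2,6→26,q→25 26:c→32,z→31,5→2,6→26,q→26 27:c→19,z→32,5→2,6→19,q→27 28:c→28,z→8,5→28,6→8,q→28 29:c→33,z→29,5→21,6→29,q→29 30:c→29,z→30,5→21,6→31,q→30 31:c→34,z→31,5→21,6→31,q→31 32:c→19,z→34,5→2,6→19,q→32 33:c→33,z→8,5→21,6→33,q→33 34:c→33,z→34,5→21,6→33,q→34.
'5z': |S_i|=[39, 8, 2] end={s17,s32} rej; 2/2 single-dels accept.
'565': |S_i|=[39, 8, 2, 1] end={s17} rej; 3/3 deletions ∈↓L.
'6ccz': |S_i|=[39, 31, 19, 10, 2] end={s17,s32} — reject; 4/4 del acc.
'q6c6z': |S_i|=[39, 31, 23, 15, 9, 2] end={s17,s32} rej; 5/5 single-dels accept.
'zzz556': run [39, 32, 24, 14, 6, 3, 1] end={s17} ∉↓L; 6/6 del acc.
5 obstructions.

A = [5z, 565, 6ccz, q6c6z, zzz556].


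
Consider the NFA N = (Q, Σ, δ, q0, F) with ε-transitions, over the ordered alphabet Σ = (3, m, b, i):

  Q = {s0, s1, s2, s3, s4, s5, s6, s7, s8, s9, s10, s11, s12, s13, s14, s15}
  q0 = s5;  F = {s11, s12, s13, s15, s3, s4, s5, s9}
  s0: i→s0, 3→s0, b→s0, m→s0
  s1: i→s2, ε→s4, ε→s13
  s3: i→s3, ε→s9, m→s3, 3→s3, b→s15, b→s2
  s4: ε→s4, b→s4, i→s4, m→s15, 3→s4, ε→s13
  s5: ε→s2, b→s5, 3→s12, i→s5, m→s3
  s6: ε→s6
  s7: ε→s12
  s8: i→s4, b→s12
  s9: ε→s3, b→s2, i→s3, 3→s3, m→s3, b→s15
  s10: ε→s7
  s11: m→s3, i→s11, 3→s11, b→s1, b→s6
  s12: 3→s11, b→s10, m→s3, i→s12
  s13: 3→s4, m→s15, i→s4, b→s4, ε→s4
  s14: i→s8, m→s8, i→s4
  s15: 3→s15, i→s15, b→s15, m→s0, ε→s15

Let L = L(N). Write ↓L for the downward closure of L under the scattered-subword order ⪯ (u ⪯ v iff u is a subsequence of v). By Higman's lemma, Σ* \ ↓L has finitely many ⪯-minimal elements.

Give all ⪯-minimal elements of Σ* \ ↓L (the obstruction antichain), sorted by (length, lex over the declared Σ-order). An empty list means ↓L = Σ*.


min(Σ*\↓L) = [mbm, 33bmm].

|Q|=16, |F|=8, |δ|=57 (12 ε).
min D↑ (7 st, q0=0, F={6}): 0:3→1,m→2,b→0,i→0 1:3→3,m→2,b→1,i→1 2:3→2,m→2,b→4,i→2 3:3→3,m→2,b→5,i→3 4:3→4,m→6,b→4,i→4 5:3→5,m→4,b→5,i→5 6:3→6,m→6,b→6,i→6 (ε-aug+det+¬).
'mbm': |S_i|=[14, 5, 3, 1] end={s0} — reject; 3/3 single-dels accept.
'33bmm': N↓-sim [14, 13, 10, 7, 2, 1] end={s0} ∉↓L; 5/5 deletions ∈↓L.
2 words, ⪯-incomp.


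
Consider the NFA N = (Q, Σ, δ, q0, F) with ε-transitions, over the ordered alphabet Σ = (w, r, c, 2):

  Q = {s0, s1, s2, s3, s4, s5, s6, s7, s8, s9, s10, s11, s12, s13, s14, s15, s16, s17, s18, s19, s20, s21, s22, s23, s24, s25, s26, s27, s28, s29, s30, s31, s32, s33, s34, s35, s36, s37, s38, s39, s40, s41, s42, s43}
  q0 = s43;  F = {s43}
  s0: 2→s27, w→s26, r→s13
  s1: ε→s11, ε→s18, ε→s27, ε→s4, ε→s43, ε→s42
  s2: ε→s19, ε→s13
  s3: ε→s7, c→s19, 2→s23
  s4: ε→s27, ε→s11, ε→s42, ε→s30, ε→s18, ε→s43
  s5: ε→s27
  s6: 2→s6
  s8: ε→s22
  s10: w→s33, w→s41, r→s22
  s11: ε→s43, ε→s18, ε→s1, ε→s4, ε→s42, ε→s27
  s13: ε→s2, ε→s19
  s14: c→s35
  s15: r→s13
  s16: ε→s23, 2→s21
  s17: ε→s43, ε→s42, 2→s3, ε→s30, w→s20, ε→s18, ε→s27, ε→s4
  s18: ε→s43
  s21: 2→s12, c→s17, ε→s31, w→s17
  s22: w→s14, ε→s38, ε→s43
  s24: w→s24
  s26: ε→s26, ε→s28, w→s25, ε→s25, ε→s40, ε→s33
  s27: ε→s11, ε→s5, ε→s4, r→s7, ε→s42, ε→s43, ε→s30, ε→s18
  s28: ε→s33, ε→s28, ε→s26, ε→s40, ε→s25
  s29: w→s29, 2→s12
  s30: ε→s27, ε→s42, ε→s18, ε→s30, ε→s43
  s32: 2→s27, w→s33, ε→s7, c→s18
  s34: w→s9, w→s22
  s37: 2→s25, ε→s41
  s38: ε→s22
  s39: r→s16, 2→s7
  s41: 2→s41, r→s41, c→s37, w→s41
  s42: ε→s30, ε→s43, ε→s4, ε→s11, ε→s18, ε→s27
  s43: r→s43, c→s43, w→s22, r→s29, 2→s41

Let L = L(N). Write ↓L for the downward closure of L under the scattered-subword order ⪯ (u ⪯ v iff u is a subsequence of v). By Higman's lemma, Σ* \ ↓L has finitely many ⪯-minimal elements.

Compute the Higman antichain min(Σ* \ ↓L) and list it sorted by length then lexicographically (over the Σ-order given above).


Antichain: [2].

|Q|=44, |F|=1, |δ|=107 (67 ε).
min D↑ (2 st, q0=0, F={1}): 0:w→0,r→0,c→0,2→1 1:w→1,r→1,c→1,2→1 [Hopcroft].
'2': N↓-sim [10, 4] end={s12,s25,s37,s41} ∉↓L; 1/1 deletions ∈↓L.
1 minimals (antichain).


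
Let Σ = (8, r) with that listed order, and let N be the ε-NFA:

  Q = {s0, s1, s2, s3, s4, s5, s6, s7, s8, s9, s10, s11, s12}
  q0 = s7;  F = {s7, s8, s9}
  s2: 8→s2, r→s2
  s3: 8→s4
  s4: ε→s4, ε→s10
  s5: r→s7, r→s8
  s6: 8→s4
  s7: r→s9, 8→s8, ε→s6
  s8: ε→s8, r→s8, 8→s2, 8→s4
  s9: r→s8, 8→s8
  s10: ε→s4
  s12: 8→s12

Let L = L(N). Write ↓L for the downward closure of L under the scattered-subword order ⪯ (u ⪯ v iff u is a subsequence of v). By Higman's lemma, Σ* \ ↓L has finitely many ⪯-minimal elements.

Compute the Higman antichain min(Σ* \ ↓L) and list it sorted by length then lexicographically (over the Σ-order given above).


Antichain: [88, rr8].

|Q|=13, |F|=3, |δ|=19 (5 ε).
min D↑ (4 st, q0=0, F={3}): 0:8→1,r→2 1:8→3,r→1 2:8→1,r→1 3:8→3,r→3.
'88': N↓-sim [7, 4, 3] end={s10,s2,s4} ∉↓L; 2/2 deletions ∈↓L.
'rr8': N↓-sim [7, 5, 4, 3] end={s10,s2,s4} ∉↓L; 3/3 single-dels accept.
2 obstructions.


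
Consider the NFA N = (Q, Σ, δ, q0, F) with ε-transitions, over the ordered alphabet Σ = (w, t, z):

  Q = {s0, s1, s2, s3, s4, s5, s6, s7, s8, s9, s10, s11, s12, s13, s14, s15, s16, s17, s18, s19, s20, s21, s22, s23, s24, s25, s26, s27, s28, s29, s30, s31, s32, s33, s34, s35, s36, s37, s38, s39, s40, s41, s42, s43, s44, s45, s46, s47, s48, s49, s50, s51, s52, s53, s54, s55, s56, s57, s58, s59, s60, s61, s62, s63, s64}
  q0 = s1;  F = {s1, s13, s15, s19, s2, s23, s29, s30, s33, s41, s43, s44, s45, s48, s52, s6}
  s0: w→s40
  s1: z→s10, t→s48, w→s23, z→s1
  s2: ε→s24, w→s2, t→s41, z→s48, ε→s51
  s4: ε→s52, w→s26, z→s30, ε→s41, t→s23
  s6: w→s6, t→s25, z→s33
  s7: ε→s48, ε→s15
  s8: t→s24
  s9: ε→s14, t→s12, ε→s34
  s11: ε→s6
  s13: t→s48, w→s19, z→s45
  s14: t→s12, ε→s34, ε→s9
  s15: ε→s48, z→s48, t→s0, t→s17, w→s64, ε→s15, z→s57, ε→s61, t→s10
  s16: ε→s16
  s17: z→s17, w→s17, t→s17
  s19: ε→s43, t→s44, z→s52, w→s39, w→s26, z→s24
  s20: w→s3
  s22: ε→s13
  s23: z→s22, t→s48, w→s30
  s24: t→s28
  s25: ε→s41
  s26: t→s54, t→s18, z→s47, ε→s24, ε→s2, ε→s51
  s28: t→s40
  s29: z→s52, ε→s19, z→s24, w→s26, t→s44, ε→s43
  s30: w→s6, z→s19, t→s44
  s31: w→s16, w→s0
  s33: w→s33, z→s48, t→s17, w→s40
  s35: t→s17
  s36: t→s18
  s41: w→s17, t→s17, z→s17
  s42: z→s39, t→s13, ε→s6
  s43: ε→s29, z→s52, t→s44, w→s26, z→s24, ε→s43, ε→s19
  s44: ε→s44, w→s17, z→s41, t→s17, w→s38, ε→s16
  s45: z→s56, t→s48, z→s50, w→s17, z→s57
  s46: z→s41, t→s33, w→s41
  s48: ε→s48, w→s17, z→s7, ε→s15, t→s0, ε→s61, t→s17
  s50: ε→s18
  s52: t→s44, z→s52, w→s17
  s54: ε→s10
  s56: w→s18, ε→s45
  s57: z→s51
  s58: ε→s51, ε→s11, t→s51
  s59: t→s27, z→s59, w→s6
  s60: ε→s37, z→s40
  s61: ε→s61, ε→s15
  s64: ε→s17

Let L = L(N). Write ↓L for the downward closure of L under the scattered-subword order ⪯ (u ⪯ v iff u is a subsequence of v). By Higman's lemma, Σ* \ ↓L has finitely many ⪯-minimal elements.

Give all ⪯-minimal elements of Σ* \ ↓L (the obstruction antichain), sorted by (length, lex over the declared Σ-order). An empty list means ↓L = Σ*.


|Q|=65, |F|=16, |δ|=134 (41 ε).
min D↑ (14 st, q0=0, F={5}): 0:w→1,t→2,z→0 1:w→3,t→2,z→4 2:w→5,t→5,z→2 3:w→6,t→7,z→8 4:w→8,t→2,z→9 5:w→5,t→5,z→5 6:w→6,t→10,z→11 7:w→5,t→5,z→10 8:w→12,t→7,z→13 9:w→5,t→2,z→9 10:w→5,t→5,z→5 11:w→11,t→5,z→2 12:w→12,t→10,z→2 13:w→5,t→7,z→13 [Hopcroft].
'tw': N↓-sim [38, 19, 4] end={s17,s38,s40,s64} — reject; 2/2 del acc.
'tt': N↓-sim [38, 19, 4] end={s0,s10,s17,s40} ∉↓L; 2/2 single-dels accept.
'wzzw': |S_i|=[38, 37, 33, 23, 5] end={s17,s18,s38,s40,s64} — reject; 4/4 del acc.
'wwwtz': |S_i|=[38, 37, 31, 24, 9, 1] end={s17} rej; 5/5 deletions ∈↓L.
'wwwzt': N↓-sim [38, 37, 31, 24, 13, 4] end={s0,s10,s17,s40} — reject; 5/5 del acc.
'wwtzz': run [38, 37, 31, 12, 2, 1] end={s17} — reject; 5/5 deletions ∈↓L.
6 obstructions.

min(Σ*\↓L) = [tw, tt, wzzw, wwwtz, wwwzt, wwtzz].


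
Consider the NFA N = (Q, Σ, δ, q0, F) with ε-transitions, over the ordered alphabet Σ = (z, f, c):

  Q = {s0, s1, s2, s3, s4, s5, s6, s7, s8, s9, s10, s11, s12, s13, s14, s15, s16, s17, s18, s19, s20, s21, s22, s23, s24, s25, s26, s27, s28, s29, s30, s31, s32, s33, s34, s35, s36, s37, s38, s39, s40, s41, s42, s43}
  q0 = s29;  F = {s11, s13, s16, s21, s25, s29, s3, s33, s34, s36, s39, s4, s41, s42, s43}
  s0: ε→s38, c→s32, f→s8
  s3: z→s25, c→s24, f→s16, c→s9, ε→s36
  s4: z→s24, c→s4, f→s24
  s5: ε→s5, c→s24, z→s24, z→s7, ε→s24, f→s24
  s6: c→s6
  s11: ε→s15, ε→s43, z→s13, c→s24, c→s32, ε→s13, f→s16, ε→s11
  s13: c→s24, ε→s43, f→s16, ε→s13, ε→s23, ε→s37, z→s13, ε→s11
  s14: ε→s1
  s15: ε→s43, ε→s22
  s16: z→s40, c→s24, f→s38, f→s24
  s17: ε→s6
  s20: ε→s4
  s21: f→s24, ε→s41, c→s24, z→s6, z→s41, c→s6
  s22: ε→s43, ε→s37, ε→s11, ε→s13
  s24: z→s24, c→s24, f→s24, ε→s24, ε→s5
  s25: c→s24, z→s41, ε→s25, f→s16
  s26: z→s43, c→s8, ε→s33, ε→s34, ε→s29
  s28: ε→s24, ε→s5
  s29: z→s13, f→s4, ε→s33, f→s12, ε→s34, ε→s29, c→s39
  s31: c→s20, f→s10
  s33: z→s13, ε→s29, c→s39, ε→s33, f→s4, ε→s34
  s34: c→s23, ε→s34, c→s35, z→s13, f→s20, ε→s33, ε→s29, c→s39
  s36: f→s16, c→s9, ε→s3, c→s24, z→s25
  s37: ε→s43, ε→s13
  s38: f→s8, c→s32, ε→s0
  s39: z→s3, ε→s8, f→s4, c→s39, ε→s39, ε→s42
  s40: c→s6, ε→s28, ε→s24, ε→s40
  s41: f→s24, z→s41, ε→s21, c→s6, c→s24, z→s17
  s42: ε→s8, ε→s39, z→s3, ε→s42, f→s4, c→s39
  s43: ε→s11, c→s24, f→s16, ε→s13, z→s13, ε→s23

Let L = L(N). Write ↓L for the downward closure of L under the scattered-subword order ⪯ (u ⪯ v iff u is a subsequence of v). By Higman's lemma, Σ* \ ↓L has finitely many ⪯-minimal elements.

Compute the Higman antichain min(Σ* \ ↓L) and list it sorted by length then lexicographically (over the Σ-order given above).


|Q|=44, |F|=15, |δ|=130 (57 ε).
min D↑ (9 st, q0=0, F={5}): 0:z→1,f→2,c→3 1:z→1,f→4,c→5 2:z→5,f→5,c→2 3:z→6,f→2,c→3 4:z→5,f→5,c→5 5:z→5,f→5,c→5 6:z→7,f→4,c→5 7:z→8,f→4,c→5 8:z→8,f→5,c→5 (ε-aug+det+¬).
'zc': N↓-sim [34, 25, 6] end={s24,s32,s5,s6,s7,s9} rej; 2/2 del acc.
'fz': |S_i|=[34, 14, 6] end={s24,s28,s40,s5,s6,s7} rej; 2/2 deletions ∈↓L.
'ff': |S_i|=[34, 14, 7] end={s0,s24,s32,s38,s5,s7,s8} rej; 2/2 single-dels accept.
'czzzf': |S_i|=[34, 23, 18, 15, 9, 3] end={s24,s5,s7} ∉↓L; 5/5 deletions ∈↓L.
4 words, ⪯-incomp.

min(Σ*\↓L) = [zc, fz, ff, czzzf].


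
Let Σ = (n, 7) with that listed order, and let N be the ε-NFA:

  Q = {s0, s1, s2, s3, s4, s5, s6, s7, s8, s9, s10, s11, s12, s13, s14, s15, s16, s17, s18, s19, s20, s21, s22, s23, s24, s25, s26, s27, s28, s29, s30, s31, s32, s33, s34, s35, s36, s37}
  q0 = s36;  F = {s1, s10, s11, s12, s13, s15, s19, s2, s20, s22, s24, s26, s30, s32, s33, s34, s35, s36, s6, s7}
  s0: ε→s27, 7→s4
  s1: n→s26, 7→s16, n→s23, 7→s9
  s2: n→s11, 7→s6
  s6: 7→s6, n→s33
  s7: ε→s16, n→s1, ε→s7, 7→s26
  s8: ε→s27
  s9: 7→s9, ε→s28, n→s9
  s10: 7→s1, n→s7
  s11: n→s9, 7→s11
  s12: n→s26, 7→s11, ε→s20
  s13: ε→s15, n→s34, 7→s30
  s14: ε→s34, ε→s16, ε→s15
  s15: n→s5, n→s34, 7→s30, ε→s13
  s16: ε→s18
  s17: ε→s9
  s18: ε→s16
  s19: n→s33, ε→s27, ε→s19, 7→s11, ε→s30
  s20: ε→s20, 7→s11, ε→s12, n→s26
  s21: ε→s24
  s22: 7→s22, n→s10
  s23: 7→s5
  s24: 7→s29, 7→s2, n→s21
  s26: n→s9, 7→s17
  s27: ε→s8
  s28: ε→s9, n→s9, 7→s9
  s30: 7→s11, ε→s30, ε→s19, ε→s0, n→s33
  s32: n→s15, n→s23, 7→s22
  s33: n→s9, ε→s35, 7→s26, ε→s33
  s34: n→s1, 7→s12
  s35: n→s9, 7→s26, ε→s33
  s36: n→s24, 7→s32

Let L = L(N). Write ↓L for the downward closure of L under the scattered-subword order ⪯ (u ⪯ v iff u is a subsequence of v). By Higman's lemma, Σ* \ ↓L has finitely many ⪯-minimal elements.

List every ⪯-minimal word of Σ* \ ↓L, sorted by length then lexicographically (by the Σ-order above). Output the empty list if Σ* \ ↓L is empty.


min(Σ*\↓L) = [n7nn, 7nnn7, 7n77n, 77n77, 7nnnnn, 77nn7n].

|Q|=38, |F|=20, |δ|=79 (28 ε).
min D↑ (17 st, q0=0, F={11}): 0:n→1,7→2 1:n→1,7→3 2:n→4,7→5 3:n→6,7→7 4:n→8,7→9 5:n→10,7→5 6:n→11,7→6 7:n→12,7→7 8:n→13,7→14 9:n→12,7→6 10:n→15,7→13 11:n→11,7→11 12:n→11,7→16 13:n→16,7→11 14:n→16,7→6 15:n→13,7→16 16:n→11,7→11 [Hopcroft].
'n7nn': N↓-sim [33, 30, 23, 9, 2] end={s28,s9} rej; 4/4 single-dels accept.
'7nnn7': N↓-sim [33, 30, 25, 16, 9, 6] end={s16,s17,s18,s28,s5,s9} — reject; 5/5 single-dels accept.
'7n77n': run [33, 30, 25, 20, 9, 2] end={s28,s9} — reject; 5/5 deletions ∈↓L.
'77n77': |S_i|=[33, 30, 24, 13, 9, 6] end={s16,s17,s18,s28,s5,s9} — reject; 5/5 deletions ∈↓L.
'7nnnnn': |S_i|=[33, 30, 25, 16, 9, 6, 2] end={s28,s9} rej; 6/6 del acc.
'77nn7n': run [33, 30, 24, 13, 10, 7, 2] end={s28,s9} rej; 6/6 del acc.
6 obstructions.


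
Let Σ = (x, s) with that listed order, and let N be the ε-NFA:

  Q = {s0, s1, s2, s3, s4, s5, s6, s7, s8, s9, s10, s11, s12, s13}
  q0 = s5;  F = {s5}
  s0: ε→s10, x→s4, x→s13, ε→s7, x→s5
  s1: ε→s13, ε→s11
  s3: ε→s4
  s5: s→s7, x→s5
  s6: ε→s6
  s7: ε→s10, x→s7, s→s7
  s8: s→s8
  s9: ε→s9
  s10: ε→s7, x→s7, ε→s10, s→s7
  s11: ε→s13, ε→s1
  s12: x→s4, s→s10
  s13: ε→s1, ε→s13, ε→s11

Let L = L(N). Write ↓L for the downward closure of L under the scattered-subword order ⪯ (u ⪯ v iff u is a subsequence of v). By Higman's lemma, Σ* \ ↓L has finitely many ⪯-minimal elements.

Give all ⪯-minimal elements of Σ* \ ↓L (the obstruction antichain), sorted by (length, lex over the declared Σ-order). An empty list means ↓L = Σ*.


min(Σ*\↓L) = [s].

|Q|=14, |F|=1, |δ|=27 (15 ε).
min D↑ (2 st, q0=0, F={1}): 0:x→0,s→1 1:x→1,s→1.
's': run [3, 2] end={s10,s7} ∉↓L; 1/1 deletions ∈↓L.
1 words, ⪯-incomp.


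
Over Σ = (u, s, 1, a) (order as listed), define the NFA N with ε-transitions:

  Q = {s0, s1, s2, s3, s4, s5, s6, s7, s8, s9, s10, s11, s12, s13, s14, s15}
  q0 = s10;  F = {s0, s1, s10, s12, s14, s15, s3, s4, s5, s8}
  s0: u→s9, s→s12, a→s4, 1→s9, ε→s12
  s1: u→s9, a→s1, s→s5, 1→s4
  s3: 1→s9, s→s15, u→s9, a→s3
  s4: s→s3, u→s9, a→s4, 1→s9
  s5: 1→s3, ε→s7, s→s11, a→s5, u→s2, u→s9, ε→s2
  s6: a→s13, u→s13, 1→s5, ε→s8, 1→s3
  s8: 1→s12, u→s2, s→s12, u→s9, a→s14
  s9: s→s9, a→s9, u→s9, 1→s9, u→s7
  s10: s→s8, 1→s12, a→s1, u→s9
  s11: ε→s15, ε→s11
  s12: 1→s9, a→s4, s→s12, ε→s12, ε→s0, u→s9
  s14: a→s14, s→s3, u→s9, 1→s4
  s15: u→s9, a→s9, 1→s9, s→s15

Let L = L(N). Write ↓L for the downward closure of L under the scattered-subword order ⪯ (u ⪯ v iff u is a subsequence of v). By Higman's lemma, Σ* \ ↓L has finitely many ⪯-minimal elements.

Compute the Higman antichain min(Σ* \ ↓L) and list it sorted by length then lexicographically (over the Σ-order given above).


Antichain: [u, 11, ss1, assa].

|Q|=16, |F|=10, |δ|=59 (8 ε).
min D↑ (10 st, q0=0, F={1}): 0:u→1,s→2,1→3,a→4 1:u→1,s→1,1→1,a→1 2:u→1,s→3,1→3,a→5 3:u→1,s→3,1→1,a→6 4:u→1,s→7,1→6,a→4 5:u→1,s→8,1→6,a→5 6:u→1,s→8,1→1,a→6 7:u→1,s→9,1→8,a→7 8:u→1,s→9,1→1,a→8 9:u→1,s→9,1→1,a→1 [Hopcroft].
'u': run [14, 3] end={s2,s7,s9} — reject; 1/1 del acc.
'11': run [14, 7, 2] end={s7,s9} ∉↓L; 2/2 deletions ∈↓L.
'ss1': run [14, 12, 8, 2] end={s7,s9} — reject; 3/3 single-dels accept.
'assa': N↓-sim [14, 10, 7, 4, 2] end={s7,s9} — reject; 4/4 single-dels accept.
4 minimals (antichain).


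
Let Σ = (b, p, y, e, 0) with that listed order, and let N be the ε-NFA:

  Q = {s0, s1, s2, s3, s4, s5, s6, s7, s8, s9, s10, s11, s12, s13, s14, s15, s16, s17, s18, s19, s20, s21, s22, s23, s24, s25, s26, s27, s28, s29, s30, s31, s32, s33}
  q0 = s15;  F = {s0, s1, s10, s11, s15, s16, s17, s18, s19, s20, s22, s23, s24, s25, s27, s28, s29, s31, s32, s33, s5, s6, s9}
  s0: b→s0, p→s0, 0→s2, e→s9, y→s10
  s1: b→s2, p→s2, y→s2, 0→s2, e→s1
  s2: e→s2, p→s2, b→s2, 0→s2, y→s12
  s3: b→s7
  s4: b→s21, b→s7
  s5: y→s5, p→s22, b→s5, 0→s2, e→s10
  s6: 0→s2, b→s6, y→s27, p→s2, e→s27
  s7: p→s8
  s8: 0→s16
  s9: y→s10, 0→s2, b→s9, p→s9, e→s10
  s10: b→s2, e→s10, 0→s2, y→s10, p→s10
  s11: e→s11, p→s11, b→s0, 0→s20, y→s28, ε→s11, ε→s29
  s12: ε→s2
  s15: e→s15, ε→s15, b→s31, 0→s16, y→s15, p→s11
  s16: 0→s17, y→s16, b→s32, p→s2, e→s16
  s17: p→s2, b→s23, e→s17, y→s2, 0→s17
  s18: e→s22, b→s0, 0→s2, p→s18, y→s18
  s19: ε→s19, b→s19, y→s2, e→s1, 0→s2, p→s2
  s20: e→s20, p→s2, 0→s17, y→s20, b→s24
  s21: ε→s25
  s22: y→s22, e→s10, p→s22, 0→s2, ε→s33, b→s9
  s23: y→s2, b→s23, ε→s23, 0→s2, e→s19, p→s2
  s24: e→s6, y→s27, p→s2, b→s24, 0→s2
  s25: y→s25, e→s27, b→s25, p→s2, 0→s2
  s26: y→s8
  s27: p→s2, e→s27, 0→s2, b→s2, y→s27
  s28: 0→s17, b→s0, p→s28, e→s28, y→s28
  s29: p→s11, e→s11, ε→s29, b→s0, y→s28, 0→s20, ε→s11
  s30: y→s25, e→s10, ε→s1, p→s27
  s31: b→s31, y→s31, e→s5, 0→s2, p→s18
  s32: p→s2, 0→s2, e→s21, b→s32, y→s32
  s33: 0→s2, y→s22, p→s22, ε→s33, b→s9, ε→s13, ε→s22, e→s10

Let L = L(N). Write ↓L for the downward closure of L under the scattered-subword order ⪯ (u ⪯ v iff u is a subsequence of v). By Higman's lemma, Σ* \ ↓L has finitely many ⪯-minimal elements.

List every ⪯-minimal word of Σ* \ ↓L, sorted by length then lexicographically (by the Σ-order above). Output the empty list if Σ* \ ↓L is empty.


A = [b0, 0p, 00y, beeb, pbyb, py0y].

|Q|=34, |F|=23, |δ|=143 (14 ε).
min D↑ (22 st, q0=0, F={6}): 0:b→1,p→2,y→0,e→0,0→3 1:b→1,p→4,y→1,e→5,0→6 2:b→7,p→2,y→8,e→2,0→9 3:b→10,p→6,y→3,e→3,0→11 4:b→7,p→4,y→4,e→12,0→6 5:b→5,p→12,y→5,e→13,0→6 6:b→6,p→6,y→6,e→6,0→6 7:b→7,p→7,y→13,e→14,0→6 8:b→7,p→8,y→8,e→8,0→11 9:b→15,p→6,y→9,e→9,0→11 10:b→10,p→6,y→10,e→16,0→6 11:b→17,p→6,y→6,e→11,0→11 12:b→14,p→12,y→12,e→13,0→6 13:b→6,p→13,y→13,e→13,0→6 14:b→14,p→14,y→13,e→13,0→6 15:b→15,p→6,y→18,e→19,0→6 16:b→16,p→6,y→16,e→18,0→6 17:b→17,p→6,y→6,e→20,0→6 18:b→6,p→6,y→18,e→18,0→6 19:b→19,p→6,y→18,e→18,0→6 20:b→20,p→6,y→6,e→21,0→6 21:b→6,p→6,y→6,e→21,0→6.
'b0': N↓-sim [27, 20, 2] end={s12,s2} rej; 2/2 del acc.
'0p': N↓-sim [27, 14, 2] end={s12,s2} rej; 2/2 single-dels accept.
'00y': run [27, 14, 6, 2] end={s12,s2} rej; 3/3 del acc.
'beeb': |S_i|=[27, 20, 14, 5, 2] end={s12,s2} ∉↓L; 4/4 single-dels accept.
'pbyb': N↓-sim [27, 20, 11, 4, 2] end={s12,s2} — reject; 4/4 deletions ∈↓L.
'py0y': |S_i|=[27, 20, 18, 6, 2] end={s12,s2} — reject; 4/4 del acc.
6 minimals (antichain).


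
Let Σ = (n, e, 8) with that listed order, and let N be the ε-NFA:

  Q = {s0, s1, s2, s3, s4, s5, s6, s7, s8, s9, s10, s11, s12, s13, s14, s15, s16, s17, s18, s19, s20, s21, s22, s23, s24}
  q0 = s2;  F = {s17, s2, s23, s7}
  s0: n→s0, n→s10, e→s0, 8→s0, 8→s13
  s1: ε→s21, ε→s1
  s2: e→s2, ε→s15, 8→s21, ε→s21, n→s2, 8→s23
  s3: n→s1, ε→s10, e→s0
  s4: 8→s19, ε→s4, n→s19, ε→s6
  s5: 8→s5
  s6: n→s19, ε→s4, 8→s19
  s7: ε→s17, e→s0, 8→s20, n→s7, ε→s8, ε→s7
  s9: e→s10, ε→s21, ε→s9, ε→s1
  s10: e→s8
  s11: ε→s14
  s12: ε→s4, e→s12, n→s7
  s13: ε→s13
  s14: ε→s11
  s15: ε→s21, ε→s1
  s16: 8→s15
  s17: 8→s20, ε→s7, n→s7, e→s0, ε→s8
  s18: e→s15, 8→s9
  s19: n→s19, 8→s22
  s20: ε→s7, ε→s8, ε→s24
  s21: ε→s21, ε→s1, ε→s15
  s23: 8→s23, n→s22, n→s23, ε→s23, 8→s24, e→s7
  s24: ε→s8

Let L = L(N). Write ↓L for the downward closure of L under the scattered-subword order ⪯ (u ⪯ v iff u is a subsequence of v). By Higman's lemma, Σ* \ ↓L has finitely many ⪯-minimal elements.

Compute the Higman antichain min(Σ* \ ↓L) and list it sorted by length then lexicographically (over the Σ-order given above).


|Q|=25, |F|=4, |δ|=66 (30 ε).
min D↑ (4 st, q0=0, F={3}): 0:n→0,e→0,8→1 1:n→1,e→2,8→1 2:n→2,e→3,8→2 3:n→3,e→3,8→3.
'8ee': run [14, 13, 8, 4] end={s0,s10,s13,s8} ∉↓L; 3/3 del acc.
1 obstructions.

A = [8ee].


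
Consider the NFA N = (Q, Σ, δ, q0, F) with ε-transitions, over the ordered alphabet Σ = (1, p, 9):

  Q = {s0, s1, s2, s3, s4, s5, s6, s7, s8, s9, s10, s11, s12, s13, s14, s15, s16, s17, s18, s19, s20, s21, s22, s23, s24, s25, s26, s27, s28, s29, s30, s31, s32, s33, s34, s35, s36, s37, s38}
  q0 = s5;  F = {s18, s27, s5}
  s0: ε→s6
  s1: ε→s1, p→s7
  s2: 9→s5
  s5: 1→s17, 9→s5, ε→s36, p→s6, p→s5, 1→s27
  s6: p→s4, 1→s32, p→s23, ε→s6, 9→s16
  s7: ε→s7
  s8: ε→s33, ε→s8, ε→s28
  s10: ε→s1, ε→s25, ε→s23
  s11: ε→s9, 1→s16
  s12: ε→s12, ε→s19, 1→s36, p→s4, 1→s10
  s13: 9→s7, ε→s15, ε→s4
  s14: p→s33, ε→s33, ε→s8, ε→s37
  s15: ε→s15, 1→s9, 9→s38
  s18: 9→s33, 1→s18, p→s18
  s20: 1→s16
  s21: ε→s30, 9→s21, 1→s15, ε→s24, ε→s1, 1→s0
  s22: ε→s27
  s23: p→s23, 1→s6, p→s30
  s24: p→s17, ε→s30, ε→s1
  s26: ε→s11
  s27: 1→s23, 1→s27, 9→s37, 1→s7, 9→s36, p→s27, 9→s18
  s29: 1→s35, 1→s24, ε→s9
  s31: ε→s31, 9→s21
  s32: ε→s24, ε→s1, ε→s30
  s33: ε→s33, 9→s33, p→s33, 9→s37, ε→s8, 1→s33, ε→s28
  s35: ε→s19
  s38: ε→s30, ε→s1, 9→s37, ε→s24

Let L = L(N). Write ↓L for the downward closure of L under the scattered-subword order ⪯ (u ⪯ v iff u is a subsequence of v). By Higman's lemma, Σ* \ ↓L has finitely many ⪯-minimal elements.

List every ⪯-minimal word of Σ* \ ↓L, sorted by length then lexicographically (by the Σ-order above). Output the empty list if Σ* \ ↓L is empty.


A = [199].

|Q|=39, |F|=3, |δ|=84 (39 ε).
min D↑ (4 st, q0=0, F={3}): 0:1→1,p→0,9→0 1:1→1,p→1,9→2 2:1→2,p→2,9→3 3:1→3,p→3,9→3 (ε-aug+det+¬).
'199': N↓-sim [18, 17, 7, 4] end={s28,s33,s37,s8} rej; 3/3 deletions ∈↓L.
1 words, ⪯-incomp.


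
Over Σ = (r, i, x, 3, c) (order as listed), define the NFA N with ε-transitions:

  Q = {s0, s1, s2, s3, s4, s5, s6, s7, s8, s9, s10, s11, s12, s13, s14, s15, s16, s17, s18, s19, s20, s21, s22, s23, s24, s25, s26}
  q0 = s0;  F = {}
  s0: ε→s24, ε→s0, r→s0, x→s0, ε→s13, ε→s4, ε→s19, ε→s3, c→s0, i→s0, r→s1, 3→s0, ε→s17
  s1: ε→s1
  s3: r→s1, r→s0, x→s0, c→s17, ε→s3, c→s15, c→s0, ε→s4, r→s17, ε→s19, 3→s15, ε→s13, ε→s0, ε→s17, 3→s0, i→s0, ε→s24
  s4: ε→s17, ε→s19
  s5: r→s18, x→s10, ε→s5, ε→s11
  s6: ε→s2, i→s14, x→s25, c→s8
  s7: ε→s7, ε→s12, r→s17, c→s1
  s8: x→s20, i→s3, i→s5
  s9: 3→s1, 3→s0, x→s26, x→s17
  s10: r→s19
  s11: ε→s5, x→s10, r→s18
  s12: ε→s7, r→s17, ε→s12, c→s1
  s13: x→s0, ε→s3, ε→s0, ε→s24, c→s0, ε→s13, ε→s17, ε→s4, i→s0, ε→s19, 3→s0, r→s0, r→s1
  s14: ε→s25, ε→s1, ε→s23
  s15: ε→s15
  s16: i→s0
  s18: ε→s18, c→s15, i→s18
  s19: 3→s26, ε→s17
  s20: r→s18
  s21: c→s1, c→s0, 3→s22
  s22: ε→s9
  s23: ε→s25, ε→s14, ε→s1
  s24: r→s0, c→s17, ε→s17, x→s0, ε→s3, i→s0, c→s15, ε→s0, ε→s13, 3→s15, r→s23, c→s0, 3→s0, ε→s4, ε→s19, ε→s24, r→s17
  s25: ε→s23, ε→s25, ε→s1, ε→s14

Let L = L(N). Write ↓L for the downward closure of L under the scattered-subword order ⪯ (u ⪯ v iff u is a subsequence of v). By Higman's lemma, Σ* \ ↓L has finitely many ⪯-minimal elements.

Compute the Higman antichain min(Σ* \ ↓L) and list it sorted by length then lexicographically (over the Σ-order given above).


|Q|=27, |F|=0, |δ|=112 (53 ε).
min D↑ (1 st, q0=0, F={0}): 0:r→0,i→0,x→0,3→0,c→0 [Hopcroft].
ε ∈ L(D↑) ⇒ ↓L = ∅.

Antichain: [ε].


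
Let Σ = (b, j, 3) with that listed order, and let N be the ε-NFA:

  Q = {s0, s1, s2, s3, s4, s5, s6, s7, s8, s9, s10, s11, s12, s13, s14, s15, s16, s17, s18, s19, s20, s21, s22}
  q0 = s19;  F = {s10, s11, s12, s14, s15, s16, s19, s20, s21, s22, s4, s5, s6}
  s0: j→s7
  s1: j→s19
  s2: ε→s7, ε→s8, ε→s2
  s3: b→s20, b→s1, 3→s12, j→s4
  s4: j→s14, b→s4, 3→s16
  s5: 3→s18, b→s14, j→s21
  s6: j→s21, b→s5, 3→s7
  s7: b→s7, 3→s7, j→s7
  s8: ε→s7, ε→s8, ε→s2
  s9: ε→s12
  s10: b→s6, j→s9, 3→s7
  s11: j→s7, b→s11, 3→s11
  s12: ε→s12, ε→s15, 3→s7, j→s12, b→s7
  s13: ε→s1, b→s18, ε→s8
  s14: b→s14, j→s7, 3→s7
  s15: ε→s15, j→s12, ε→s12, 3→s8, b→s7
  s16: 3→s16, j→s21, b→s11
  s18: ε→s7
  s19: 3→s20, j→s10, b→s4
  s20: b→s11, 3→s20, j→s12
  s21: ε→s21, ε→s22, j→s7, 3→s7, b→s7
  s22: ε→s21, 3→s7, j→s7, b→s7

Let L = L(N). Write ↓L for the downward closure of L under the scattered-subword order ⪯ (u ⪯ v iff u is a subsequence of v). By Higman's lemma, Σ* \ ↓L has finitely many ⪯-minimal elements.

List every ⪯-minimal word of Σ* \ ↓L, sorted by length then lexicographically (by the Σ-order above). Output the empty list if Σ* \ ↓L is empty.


|Q|=23, |F|=13, |δ|=66 (17 ε).
min D↑ (12 st, q0=0, F={8}): 0:b→1,j→2,3→3 1:b→1,j→4,3→5 2:b→6,j→7,3→8 3:b→9,j→7,3→3 4:b→4,j→8,3→8 5:b→9,j→10,3→5 6:b→11,j→10,3→8 7:b→8,j→7,3→8 8:b→8,j→8,3→8 9:b→9,j→8,3→9 10:b→8,j→8,3→8 11:b→4,j→10,3→8 [Hopcroft].
'j3': |S_i|=[18, 13, 4] end={s18,s2,s7,s8} — reject; 2/2 deletions ∈↓L.
'bjj': run [18, 10, 4, 1] end={s7} ∉↓L; 3/3 single-dels accept.
'jjb': run [18, 13, 8, 1] end={s7} ∉↓L; 3/3 single-dels accept.
'3bj': run [18, 11, 2, 1] end={s7} ∉↓L; 3/3 single-dels accept.
'3jb': run [18, 11, 7, 1] end={s7} rej; 3/3 deletions ∈↓L.
'jbbbj': run [18, 13, 7, 6, 2, 1] end={s7} rej; 5/5 deletions ∈↓L.
6 words, ⪯-incomp.

min(Σ*\↓L) = [j3, bjj, jjb, 3bj, 3jb, jbbbj].


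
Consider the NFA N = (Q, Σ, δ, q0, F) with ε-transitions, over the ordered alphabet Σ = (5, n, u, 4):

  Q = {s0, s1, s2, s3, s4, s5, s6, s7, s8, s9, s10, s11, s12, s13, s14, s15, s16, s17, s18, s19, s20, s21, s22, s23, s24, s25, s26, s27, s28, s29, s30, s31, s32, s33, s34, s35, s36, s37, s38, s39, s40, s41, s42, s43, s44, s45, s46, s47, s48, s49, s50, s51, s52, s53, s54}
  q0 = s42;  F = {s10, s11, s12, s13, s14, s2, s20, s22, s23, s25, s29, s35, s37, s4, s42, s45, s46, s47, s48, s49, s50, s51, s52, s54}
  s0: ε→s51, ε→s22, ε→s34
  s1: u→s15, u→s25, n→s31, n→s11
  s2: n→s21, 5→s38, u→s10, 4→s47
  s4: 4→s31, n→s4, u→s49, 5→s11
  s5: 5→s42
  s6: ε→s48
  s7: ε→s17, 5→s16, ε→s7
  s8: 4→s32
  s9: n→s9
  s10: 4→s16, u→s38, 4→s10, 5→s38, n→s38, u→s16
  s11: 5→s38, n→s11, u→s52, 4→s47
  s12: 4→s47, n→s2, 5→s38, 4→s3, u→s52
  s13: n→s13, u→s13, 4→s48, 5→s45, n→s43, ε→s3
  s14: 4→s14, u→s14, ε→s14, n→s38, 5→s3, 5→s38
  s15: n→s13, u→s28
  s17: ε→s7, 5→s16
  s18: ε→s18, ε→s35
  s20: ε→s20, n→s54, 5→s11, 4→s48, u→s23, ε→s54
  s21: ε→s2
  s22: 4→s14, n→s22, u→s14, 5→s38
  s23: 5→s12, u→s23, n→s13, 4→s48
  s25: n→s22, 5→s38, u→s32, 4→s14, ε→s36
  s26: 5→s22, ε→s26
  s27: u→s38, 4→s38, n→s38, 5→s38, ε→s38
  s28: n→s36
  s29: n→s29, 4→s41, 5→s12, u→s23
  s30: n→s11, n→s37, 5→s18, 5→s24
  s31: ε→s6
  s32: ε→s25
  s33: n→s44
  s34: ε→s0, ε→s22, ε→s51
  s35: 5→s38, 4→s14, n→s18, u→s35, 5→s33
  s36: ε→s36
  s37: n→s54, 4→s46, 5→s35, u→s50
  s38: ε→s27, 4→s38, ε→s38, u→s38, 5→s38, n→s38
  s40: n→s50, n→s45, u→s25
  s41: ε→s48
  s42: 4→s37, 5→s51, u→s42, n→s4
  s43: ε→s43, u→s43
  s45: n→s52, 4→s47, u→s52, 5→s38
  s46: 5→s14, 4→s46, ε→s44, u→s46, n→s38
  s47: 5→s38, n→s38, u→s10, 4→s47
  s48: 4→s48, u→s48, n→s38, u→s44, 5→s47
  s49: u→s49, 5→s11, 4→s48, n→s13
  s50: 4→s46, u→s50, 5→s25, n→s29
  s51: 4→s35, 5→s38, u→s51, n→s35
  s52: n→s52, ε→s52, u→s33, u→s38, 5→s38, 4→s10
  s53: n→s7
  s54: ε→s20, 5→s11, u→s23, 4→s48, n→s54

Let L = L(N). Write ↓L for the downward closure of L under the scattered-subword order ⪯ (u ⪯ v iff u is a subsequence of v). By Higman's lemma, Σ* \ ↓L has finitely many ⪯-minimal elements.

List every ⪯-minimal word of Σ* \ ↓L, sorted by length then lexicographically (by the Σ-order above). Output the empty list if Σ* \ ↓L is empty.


|Q|=55, |F|=24, |δ|=165 (30 ε).
min D↑ (24 st, q0=0, F={4}): 0:5→1,n→2,u→0,4→3 1:5→4,n→5,u→1,4→5 2:5→6,n→2,u→7,4→8 3:5→5,n→9,u→10,4→11 4:5→4,n→4,u→4,4→4 5:5→4,n→5,u→5,4→12 6:5→4,n→6,u→13,4→14 7:5→6,n→15,u→7,4→8 8:5→14,n→4,u→8,4→8 9:5→6,n→9,u→16,4→8 10:5→17,n→18,u→10,4→11 11:5→12,n→4,u→11,4→11 12:5→4,n→4,u→12,4→12 13:5→4,n→13,u→4,4→19 14:5→4,n→4,u→19,4→14 15:5→20,n→15,u→15,4→8 16:5→21,n→15,u→16,4→8 17:5→4,n→22,u→17,4→12 18:5→21,n→18,u→16,4→8 19:5→4,n→4,u→4,4→19 20:5→4,n→13,u→13,4→14 21:5→4,n→23,u→13,4→14 22:5→4,n→22,u→12,4→12 23:5→4,n→23,u→19,4→14 [Hopcroft].
'55': |S_i|=[38, 22, 5] end={s27,s3,s33,s38,s44} ∉↓L; 2/2 del acc.
'n4n': N↓-sim [38, 30, 12, 2] end={s27,s38} rej; 3/3 deletions ∈↓L.
'44n': |S_i|=[38, 34, 11, 2] end={s27,s38} rej; 3/3 single-dels accept.
'n5uu': N↓-sim [38, 30, 14, 7, 5] end={s16,s27,s33,s38,s44} ∉↓L; 4/4 del acc.
'nun5nu': run [38, 30, 22, 19, 10, 7, 5] end={s16,s27,s33,s38,s44} — reject; 6/6 single-dels accept.
'4u5nun': |S_i|=[38, 34, 28, 18, 13, 8, 3] end={s27,s38,s44} rej; 6/6 single-dels accept.
6 obstructions.

A = [55, n4n, 44n, n5uu, nun5nu, 4u5nun].
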